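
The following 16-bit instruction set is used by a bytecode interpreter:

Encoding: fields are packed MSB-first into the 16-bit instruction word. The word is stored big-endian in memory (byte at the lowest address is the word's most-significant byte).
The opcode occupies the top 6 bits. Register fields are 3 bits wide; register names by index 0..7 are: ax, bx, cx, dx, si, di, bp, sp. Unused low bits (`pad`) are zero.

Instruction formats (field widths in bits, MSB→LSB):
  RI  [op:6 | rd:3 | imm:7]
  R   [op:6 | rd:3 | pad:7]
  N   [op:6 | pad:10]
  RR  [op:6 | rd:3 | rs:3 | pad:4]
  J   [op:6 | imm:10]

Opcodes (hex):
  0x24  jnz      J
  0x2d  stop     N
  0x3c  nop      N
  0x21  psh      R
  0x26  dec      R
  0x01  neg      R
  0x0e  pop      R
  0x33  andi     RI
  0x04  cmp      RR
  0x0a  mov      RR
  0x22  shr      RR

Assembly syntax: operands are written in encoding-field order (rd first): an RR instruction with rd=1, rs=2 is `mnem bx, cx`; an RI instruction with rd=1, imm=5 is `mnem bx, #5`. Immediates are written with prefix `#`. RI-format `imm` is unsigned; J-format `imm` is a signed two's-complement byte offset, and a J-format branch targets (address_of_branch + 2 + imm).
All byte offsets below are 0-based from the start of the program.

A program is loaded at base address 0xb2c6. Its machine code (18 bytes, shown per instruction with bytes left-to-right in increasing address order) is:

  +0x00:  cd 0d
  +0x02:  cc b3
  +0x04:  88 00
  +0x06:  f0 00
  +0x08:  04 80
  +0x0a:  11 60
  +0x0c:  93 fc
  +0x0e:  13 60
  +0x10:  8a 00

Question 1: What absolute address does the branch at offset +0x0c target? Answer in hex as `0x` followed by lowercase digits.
+0x0c: 93 fc ⇒ word 0x93fc (big)
  op=0x93fc>>10=0x24 ⇒ jnz (J)
  [9:0] imm=1020 (s10→-4) = #-4
  target = base 0xb2c6 + off 0x0c + 2 + imm -4 = 0xb2d0

0xb2d0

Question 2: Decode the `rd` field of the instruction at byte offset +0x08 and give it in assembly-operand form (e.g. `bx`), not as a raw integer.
+0x08: 04 80 ⇒ word 0x0480 (big)
  opcode bits[15:10]=0x1: neg/R
  rd@[9:7]=0x1 ⇒ bx

bx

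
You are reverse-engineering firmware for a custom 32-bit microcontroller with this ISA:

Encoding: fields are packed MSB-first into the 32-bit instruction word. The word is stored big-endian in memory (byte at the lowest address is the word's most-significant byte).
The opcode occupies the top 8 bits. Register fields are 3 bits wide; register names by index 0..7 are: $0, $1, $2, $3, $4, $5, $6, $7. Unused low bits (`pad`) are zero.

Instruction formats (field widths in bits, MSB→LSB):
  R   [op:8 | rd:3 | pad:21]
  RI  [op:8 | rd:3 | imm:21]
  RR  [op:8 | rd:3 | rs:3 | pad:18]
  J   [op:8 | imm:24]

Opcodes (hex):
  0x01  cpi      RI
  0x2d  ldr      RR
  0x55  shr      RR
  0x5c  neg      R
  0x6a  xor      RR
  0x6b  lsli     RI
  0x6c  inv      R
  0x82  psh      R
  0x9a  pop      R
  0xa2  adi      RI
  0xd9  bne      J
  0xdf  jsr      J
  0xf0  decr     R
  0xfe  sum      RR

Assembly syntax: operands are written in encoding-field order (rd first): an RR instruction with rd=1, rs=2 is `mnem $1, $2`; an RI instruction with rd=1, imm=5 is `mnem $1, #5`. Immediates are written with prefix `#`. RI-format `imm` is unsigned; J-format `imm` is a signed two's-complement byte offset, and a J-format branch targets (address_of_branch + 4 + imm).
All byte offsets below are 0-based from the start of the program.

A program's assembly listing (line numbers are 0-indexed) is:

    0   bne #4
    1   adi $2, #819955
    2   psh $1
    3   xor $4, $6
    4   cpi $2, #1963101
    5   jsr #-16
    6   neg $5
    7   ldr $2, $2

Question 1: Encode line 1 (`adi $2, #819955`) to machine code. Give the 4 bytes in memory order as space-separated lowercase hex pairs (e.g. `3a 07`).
line 1 (adi): pack op=0xa2:8|rd=2:3|imm=819955:21 = 0xa24c82f3; big→ a2 4c 82 f3

a2 4c 82 f3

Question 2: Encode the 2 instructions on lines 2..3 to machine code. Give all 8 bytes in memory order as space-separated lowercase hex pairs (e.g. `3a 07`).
82 20 00 00 6a 98 00 00

line 2 (psh): pack op=0x82:8|rd=1:3|pad=0:21 = 0x82200000; big→ 82 20 00 00
line 3 (xor): pack op=0x6a:8|rd=4:3|rs=6:3|pad=0:18 = 0x6a980000; big→ 6a 98 00 00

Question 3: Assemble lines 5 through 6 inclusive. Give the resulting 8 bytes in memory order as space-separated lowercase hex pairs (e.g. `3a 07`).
df ff ff f0 5c a0 00 00

5. jsr fields op=0xdf:8|imm=-16:24 → word dffffff0h → df ff ff f0
6. neg fields op=0x5c:8|rd=5:3|pad=0:21 → word 5ca00000h → 5c a0 00 00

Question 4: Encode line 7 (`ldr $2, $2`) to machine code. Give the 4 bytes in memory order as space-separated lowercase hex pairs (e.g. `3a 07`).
2d 48 00 00

line 7 (ldr): pack op=0x2d:8|rd=2:3|rs=2:3|pad=0:18 = 0x2d480000; big→ 2d 48 00 00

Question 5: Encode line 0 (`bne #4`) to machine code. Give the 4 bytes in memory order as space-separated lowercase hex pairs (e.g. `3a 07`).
d9 00 00 04

L0: bne op=0xd9:8|imm=4:24 ⇒ 0xd9000004 ⇒ big d9 00 00 04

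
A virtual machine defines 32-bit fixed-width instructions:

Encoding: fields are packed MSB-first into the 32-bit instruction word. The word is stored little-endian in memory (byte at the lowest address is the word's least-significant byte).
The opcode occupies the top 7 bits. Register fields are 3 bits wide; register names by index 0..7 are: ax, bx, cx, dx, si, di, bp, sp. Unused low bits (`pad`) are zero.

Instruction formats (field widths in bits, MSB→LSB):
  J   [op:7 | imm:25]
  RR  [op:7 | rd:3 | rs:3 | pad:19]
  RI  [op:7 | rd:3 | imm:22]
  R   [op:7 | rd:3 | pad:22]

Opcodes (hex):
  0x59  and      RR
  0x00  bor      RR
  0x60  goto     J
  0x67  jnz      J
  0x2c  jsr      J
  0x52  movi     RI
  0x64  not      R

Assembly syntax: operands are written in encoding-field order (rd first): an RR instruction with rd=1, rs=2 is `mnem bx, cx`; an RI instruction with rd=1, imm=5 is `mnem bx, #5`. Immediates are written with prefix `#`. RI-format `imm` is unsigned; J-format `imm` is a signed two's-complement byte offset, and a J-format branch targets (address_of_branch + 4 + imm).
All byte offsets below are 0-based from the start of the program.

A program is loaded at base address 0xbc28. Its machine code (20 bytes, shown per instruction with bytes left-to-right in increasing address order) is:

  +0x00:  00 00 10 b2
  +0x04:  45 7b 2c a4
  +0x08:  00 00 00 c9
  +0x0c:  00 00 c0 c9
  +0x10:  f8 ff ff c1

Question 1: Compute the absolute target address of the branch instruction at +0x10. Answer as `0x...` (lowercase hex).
0xbc34

+0x10: f8 ff ff c1 ⇒ word 0xc1fffff8 (little)
  top 7b → 0x60 → goto [J]
  [24:0] imm=33554424 (s25→-8) = #-8
  target = base 0xbc28 + off 0x10 + 4 + imm -8 = 0xbc34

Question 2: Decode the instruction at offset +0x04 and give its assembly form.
off 0x04: read 45 7b 2c a4 as little → 0xa42c7b45
  op=0xa42c7b45>>25=0x52 ⇒ movi (RI)
  [24:22] rd=0 = ax
  [21:0] imm=2915141 = #2915141

movi ax, #2915141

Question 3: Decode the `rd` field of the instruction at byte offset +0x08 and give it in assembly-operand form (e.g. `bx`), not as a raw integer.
+0x08: 00 00 00 c9 ⇒ word 0xc9000000 (little)
  op=0xc9000000>>25=0x64 ⇒ not (R)
  rd: (w>>22)&0x7=0x4 → si

si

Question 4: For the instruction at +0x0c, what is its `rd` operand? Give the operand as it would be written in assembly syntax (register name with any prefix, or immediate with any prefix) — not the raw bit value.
sp

[0c] 00 00 c0 c9 → 0xc9c00000
  op=0xc9c00000>>25=0x64 ⇒ not (R)
  [24:22] rd=7 = sp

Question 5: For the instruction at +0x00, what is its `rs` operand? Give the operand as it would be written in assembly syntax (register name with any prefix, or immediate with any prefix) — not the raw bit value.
+0x00: 00 00 10 b2 ⇒ word 0xb2100000 (little)
  opcode bits[31:25]=0x59: and/RR
  [24:22] rd=0 = ax
  [21:19] rs=2 = cx

cx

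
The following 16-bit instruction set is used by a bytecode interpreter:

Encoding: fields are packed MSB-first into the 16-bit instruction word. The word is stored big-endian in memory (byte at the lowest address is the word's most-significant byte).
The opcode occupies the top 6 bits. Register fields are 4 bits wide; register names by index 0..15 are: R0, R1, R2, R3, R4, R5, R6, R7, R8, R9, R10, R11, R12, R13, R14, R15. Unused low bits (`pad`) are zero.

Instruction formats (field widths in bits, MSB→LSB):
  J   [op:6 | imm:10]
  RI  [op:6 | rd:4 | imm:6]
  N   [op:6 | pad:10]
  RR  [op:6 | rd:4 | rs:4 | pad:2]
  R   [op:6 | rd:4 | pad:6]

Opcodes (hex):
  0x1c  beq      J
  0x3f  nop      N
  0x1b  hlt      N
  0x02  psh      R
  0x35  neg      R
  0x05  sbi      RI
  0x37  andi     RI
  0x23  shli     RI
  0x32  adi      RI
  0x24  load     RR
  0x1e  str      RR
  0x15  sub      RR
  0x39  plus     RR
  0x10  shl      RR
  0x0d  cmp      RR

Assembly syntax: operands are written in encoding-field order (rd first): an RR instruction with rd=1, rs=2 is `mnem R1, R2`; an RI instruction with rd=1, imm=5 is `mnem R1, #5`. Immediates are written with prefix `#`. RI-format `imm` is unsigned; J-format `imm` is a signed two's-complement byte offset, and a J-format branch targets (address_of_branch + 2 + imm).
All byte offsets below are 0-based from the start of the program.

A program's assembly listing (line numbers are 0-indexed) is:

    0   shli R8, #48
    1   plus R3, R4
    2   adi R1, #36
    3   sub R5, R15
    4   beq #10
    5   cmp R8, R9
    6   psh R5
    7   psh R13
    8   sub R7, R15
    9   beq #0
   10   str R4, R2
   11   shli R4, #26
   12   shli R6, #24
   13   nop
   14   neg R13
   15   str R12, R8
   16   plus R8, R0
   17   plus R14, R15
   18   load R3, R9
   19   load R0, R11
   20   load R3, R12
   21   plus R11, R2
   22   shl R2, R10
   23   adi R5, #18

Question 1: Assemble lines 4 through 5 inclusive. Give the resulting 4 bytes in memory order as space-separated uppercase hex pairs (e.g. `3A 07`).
70 0A 36 24

L4: beq op=0x1c:6|imm=10:10 ⇒ 0x700a ⇒ big 70 0a
L5: cmp op=0xd:6|rd=8:4|rs=9:4|pad=0:2 ⇒ 0x3624 ⇒ big 36 24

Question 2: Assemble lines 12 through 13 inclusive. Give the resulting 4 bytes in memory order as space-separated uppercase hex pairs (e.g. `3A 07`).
12. shli fields op=0x23:6|rd=6:4|imm=24:6 → word 8d98h → 8d 98
13. nop fields op=0x3f:6|pad=0:10 → word fc00h → fc 00

8D 98 FC 00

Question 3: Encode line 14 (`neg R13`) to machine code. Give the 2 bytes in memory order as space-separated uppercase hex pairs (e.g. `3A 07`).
D7 40

14. neg fields op=0x35:6|rd=13:4|pad=0:6 → word d740h → d7 40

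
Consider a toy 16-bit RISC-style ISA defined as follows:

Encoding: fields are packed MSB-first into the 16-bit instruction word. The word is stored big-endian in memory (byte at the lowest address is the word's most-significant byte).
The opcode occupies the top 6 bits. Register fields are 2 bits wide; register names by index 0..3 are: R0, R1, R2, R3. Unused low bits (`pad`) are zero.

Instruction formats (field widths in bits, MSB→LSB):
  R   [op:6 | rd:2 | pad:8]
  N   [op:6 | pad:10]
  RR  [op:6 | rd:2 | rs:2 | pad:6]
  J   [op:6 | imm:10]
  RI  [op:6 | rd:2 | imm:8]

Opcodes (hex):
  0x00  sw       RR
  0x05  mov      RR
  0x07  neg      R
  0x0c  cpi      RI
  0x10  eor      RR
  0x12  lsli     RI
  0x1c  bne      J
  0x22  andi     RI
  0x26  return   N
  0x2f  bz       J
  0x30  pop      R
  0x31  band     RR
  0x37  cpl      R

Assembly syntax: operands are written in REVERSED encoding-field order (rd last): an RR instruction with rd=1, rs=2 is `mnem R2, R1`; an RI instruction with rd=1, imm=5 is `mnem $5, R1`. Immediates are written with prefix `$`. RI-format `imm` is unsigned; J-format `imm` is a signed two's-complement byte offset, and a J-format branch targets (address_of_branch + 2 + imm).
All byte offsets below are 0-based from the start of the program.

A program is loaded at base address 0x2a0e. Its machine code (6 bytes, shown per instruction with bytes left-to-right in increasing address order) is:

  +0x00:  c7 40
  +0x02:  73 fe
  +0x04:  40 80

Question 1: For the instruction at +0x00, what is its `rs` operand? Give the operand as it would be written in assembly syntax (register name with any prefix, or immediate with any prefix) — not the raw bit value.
off 0x00: read c7 40 as big → 0xc740
  op=0xc740>>10=0x31 ⇒ band (RR)
  [9:8] rd=3 = R3
  [7:6] rs=1 = R1

R1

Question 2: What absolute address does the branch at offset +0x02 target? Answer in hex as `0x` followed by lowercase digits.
0x2a10

+0x02: 73 fe ⇒ word 0x73fe (big)
  op=0x73fe>>10=0x1c ⇒ bne (J)
  imm@[9:0]=0x3fe (s10→-2) ⇒ $-2
  target = base 0x2a0e + off 0x02 + 2 + imm -2 = 0x2a10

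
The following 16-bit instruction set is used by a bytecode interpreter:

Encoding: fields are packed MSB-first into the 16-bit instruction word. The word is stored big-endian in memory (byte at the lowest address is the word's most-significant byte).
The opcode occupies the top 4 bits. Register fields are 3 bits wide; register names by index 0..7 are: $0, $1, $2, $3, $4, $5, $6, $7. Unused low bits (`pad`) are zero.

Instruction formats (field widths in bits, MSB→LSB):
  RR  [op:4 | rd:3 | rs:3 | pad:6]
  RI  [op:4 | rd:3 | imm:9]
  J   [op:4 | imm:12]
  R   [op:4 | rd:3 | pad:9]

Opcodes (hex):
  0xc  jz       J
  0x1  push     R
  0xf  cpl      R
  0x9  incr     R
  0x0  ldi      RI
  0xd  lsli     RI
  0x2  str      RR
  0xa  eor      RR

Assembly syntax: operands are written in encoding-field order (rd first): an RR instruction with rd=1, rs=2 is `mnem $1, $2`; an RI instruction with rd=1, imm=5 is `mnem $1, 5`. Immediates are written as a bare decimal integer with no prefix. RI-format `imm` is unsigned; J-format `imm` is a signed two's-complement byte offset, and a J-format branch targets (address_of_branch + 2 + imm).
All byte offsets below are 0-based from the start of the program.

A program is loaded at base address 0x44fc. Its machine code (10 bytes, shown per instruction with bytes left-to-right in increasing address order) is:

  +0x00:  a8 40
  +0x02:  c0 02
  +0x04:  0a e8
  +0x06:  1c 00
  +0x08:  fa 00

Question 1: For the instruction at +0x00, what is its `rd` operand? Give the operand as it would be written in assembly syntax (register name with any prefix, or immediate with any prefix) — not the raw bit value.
off 0x00: read a8 40 as big → 0xa840
  op=0xa840>>12=0xa ⇒ eor (RR)
  [11:9] rd=4 = $4
  [8:6] rs=1 = $1

$4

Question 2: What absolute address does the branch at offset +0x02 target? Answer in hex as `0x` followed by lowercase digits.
[02] c0 02 → 0xc002
  op=0xc002>>12=0xc ⇒ jz (J)
  imm: (w>>0)&0xfff=0x2 → 2
  target = base 0x44fc + off 0x02 + 2 + imm 2 = 0x4502

0x4502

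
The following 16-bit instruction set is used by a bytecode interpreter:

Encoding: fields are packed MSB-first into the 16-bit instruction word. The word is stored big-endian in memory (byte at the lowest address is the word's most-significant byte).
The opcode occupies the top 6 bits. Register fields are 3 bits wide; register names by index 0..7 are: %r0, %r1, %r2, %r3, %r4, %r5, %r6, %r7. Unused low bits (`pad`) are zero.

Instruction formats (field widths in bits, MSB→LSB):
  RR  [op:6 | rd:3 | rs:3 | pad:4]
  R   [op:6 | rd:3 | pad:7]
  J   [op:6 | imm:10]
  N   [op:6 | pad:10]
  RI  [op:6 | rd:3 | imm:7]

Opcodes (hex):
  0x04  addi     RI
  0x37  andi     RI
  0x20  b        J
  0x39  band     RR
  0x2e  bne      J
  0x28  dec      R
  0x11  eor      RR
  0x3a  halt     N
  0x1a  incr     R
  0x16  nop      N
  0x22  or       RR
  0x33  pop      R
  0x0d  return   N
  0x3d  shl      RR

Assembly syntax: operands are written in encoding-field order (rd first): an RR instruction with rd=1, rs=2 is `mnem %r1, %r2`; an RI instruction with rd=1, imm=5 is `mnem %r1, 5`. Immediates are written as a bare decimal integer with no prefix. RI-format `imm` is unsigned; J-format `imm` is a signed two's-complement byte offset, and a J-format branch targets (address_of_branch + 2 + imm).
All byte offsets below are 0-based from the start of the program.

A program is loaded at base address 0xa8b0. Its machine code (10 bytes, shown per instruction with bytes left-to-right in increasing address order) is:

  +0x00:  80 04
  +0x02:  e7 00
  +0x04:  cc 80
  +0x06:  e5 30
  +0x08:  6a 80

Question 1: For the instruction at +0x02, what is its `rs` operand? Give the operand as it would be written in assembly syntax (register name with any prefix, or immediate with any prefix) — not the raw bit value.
[02] e7 00 → 0xe700
  top 6b → 0x39 → band [RR]
  rd: (w>>7)&0x7=0x6 → %r6
  rs: (w>>4)&0x7=0x0 → %r0

%r0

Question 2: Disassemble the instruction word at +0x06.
band %r2, %r3

@+06  big-endian(e5 30) = 0xe530
  op=0xe530>>10=0x39 ⇒ band (RR)
  rd: (w>>7)&0x7=0x2 → %r2
  rs: (w>>4)&0x7=0x3 → %r3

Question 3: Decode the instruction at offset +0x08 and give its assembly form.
off 0x08: read 6a 80 as big → 0x6a80
  op=0x6a80>>10=0x1a ⇒ incr (R)
  rd@[9:7]=0x5 ⇒ %r5

incr %r5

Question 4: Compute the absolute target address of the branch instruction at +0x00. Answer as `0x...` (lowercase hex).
0xa8b6

[00] 80 04 → 0x8004
  opcode bits[15:10]=0x20: b/J
  [9:0] imm=4 = 4
  target = base 0xa8b0 + off 0x00 + 2 + imm 4 = 0xa8b6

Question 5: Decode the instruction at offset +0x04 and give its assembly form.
off 0x04: read cc 80 as big → 0xcc80
  opcode bits[15:10]=0x33: pop/R
  rd: (w>>7)&0x7=0x1 → %r1

pop %r1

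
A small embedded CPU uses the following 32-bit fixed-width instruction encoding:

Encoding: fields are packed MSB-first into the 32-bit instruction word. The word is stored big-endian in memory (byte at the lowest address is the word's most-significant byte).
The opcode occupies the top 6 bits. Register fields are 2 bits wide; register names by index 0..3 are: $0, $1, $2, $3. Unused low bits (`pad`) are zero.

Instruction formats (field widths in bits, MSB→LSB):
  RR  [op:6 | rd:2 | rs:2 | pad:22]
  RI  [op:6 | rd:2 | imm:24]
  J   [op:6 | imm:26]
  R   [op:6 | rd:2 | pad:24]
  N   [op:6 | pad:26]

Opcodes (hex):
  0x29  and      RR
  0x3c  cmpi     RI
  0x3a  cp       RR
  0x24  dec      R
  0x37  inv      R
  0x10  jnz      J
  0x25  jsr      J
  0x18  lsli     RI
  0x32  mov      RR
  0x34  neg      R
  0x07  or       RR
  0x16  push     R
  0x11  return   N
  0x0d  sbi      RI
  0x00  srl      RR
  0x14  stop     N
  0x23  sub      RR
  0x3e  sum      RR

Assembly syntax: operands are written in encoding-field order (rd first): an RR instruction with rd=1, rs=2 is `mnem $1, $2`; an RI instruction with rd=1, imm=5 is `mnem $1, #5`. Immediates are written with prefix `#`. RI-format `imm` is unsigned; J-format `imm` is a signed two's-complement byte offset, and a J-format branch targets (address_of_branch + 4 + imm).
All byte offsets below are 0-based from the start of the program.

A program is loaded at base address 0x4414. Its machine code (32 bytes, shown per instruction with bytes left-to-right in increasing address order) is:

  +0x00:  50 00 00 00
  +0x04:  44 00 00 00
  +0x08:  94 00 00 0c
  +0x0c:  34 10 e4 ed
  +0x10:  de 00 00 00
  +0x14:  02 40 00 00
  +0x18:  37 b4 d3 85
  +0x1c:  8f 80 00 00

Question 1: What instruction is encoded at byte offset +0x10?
@+10  big-endian(de 00 00 00) = 0xde000000
  opcode bits[31:26]=0x37: inv/R
  rd@[25:24]=0x2 ⇒ $2

inv $2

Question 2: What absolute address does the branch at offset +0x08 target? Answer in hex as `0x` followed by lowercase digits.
0x442c

+0x08: 94 00 00 0c ⇒ word 0x9400000c (big)
  top 6b → 0x25 → jsr [J]
  [25:0] imm=12 = #12
  target = base 0x4414 + off 0x08 + 4 + imm 12 = 0x442c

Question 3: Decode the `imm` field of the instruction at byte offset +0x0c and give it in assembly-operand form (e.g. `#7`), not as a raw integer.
#1107181

+0x0c: 34 10 e4 ed ⇒ word 0x3410e4ed (big)
  op=0x3410e4ed>>26=0xd ⇒ sbi (RI)
  rd: (w>>24)&0x3=0x0 → $0
  imm: (w>>0)&0xffffff=0x10e4ed → #1107181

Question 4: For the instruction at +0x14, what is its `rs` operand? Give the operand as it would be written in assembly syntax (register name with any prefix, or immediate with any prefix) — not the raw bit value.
+0x14: 02 40 00 00 ⇒ word 0x02400000 (big)
  op=0x02400000>>26=0x0 ⇒ srl (RR)
  [25:24] rd=2 = $2
  [23:22] rs=1 = $1

$1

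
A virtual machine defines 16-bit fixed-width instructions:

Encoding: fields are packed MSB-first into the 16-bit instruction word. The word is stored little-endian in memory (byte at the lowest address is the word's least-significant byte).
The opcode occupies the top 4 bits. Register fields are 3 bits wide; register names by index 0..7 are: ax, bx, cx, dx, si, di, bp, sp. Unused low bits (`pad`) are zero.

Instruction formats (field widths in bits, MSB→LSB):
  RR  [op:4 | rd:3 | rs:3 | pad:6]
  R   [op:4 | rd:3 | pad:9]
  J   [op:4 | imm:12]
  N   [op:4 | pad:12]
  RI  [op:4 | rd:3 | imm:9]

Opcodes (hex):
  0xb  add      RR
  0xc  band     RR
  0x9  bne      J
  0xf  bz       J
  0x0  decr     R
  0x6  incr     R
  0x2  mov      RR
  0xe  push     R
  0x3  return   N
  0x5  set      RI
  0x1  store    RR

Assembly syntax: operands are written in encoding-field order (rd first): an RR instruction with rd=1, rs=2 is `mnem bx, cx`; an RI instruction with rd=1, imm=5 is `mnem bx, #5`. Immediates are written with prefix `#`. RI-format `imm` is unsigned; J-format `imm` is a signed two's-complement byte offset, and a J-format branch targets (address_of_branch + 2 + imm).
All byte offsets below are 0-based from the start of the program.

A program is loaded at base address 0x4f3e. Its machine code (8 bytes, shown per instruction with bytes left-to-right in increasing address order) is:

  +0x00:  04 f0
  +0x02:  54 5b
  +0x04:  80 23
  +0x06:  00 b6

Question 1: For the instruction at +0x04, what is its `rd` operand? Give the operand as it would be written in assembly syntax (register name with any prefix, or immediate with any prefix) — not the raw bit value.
bx

off 0x04: read 80 23 as little → 0x2380
  opcode bits[15:12]=0x2: mov/RR
  rd: (w>>9)&0x7=0x1 → bx
  rs: (w>>6)&0x7=0x6 → bp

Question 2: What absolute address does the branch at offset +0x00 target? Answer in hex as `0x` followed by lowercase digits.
@+00  little-endian(04 f0) = 0xf004
  op=0xf004>>12=0xf ⇒ bz (J)
  imm@[11:0]=0x4 ⇒ #4
  target = base 0x4f3e + off 0x00 + 2 + imm 4 = 0x4f44

0x4f44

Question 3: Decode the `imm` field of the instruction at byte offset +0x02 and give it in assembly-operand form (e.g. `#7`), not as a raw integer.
#340

+0x02: 54 5b ⇒ word 0x5b54 (little)
  top 4b → 0x5 → set [RI]
  rd: (w>>9)&0x7=0x5 → di
  imm: (w>>0)&0x1ff=0x154 → #340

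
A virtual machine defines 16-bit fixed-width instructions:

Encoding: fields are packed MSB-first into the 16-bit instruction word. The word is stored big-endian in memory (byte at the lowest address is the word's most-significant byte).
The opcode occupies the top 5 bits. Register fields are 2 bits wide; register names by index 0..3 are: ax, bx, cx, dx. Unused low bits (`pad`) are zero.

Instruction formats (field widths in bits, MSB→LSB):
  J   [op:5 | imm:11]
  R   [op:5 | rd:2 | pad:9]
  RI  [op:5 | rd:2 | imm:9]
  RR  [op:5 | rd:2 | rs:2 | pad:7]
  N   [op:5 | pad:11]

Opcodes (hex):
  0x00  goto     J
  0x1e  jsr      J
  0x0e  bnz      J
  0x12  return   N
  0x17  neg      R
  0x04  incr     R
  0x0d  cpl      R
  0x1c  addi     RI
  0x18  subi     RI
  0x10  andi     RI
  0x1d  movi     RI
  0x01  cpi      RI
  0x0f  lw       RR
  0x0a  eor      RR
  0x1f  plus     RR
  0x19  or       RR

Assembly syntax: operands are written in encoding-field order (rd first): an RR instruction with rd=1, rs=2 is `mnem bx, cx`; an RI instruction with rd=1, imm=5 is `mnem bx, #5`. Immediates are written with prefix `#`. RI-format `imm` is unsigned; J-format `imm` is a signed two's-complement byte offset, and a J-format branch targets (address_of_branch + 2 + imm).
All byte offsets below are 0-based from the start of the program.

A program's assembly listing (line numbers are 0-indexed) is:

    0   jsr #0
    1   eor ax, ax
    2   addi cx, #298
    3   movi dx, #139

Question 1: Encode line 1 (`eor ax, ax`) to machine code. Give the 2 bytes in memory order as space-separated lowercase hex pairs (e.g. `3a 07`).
L1: eor op=0xa:5|rd=0:2|rs=0:2|pad=0:7 ⇒ 0x5000 ⇒ big 50 00

50 00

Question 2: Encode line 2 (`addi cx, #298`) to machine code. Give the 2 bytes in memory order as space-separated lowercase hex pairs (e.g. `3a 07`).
L2: addi op=0x1c:5|rd=2:2|imm=298:9 ⇒ 0xe52a ⇒ big e5 2a

e5 2a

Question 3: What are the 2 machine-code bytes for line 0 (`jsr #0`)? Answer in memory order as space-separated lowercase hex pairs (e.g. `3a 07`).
line 0 (jsr): pack op=0x1e:5|imm=0:11 = 0xf000; big→ f0 00

f0 00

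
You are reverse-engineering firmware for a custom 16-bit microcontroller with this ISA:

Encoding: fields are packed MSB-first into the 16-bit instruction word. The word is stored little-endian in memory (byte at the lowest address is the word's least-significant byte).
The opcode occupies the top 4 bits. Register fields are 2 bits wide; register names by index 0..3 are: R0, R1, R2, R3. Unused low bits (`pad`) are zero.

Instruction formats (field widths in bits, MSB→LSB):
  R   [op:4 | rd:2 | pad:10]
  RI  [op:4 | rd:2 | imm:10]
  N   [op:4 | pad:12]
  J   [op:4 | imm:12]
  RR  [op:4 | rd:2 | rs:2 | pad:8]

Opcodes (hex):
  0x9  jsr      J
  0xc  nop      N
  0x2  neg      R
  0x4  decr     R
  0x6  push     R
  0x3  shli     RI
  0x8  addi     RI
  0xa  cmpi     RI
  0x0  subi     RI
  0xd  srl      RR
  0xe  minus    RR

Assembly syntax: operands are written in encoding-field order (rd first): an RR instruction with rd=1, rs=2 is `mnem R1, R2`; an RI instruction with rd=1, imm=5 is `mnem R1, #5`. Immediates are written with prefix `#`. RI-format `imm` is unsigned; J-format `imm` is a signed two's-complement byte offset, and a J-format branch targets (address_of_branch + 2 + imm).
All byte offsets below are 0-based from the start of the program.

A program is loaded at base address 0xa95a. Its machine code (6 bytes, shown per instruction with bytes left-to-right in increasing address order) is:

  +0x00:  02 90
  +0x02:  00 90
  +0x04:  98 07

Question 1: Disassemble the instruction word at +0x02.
off 0x02: read 00 90 as little → 0x9000
  opcode bits[15:12]=0x9: jsr/J
  [11:0] imm=0 = #0

jsr #0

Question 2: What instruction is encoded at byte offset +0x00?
@+00  little-endian(02 90) = 0x9002
  top 4b → 0x9 → jsr [J]
  imm: (w>>0)&0xfff=0x2 → #2

jsr #2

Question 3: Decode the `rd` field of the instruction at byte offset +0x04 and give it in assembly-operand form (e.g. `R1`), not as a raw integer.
off 0x04: read 98 07 as little → 0x0798
  op=0x0798>>12=0x0 ⇒ subi (RI)
  rd: (w>>10)&0x3=0x1 → R1
  imm: (w>>0)&0x3ff=0x398 → #920

R1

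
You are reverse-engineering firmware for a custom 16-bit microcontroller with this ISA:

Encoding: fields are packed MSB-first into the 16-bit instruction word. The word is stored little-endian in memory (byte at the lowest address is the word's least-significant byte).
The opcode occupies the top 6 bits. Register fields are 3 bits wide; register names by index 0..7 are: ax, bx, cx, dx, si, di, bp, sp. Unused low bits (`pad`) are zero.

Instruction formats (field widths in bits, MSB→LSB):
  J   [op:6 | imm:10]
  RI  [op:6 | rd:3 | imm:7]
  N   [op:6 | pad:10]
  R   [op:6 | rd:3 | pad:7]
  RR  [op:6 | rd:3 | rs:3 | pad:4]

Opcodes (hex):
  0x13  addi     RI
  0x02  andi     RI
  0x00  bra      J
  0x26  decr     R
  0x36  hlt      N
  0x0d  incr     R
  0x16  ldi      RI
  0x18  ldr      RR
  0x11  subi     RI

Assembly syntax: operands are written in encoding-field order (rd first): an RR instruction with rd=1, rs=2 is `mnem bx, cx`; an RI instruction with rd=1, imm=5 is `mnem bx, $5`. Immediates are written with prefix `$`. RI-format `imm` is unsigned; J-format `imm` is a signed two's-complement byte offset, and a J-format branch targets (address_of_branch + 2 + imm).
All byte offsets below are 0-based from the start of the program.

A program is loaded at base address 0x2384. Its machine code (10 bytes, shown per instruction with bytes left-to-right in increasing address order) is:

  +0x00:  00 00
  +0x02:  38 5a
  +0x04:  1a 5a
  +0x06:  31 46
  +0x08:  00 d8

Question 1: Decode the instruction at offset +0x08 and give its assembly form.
@+08  little-endian(00 d8) = 0xd800
  op=0xd800>>10=0x36 ⇒ hlt (N)

hlt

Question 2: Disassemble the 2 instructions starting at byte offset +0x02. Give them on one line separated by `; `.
off 0x02: read 38 5a as little → 0x5a38
  op=0x5a38>>10=0x16 ⇒ ldi (RI)
  [9:7] rd=4 = si
  [6:0] imm=56 = $56
off 0x04: read 1a 5a as little → 0x5a1a
  op=0x5a1a>>10=0x16 ⇒ ldi (RI)
  [9:7] rd=4 = si
  [6:0] imm=26 = $26

ldi si, $56; ldi si, $26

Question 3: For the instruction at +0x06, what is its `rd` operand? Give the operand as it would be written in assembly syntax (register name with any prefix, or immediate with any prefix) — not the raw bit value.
[06] 31 46 → 0x4631
  opcode bits[15:10]=0x11: subi/RI
  rd: (w>>7)&0x7=0x4 → si
  imm: (w>>0)&0x7f=0x31 → $49

si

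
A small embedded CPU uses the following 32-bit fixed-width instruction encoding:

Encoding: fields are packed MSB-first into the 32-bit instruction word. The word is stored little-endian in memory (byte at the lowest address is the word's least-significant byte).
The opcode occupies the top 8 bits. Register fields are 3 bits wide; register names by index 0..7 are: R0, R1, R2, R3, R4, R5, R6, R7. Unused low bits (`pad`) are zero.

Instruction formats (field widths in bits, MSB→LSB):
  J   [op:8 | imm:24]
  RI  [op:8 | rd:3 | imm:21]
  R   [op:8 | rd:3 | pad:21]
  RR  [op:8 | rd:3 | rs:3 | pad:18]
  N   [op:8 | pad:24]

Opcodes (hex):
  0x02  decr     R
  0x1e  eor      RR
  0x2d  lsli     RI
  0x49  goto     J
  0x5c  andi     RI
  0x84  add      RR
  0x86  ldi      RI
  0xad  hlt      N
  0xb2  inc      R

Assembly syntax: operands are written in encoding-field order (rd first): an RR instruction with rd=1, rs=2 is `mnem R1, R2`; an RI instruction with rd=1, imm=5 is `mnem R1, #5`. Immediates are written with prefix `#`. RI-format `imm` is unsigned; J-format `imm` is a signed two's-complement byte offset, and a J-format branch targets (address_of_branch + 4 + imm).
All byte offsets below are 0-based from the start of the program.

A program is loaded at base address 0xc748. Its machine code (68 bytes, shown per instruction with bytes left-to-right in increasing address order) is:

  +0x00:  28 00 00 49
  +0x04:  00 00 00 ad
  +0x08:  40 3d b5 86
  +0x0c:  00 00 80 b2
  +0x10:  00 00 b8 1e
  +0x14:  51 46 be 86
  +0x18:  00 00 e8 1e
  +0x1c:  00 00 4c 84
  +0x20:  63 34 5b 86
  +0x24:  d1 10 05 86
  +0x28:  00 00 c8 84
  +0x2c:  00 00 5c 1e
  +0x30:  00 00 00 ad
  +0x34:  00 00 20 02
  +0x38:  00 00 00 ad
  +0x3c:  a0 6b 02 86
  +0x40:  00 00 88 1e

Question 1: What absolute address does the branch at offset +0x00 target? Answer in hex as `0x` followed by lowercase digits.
0xc774

[00] 28 00 00 49 → 0x49000028
  top 8b → 0x49 → goto [J]
  [23:0] imm=40 = #40
  target = base 0xc748 + off 0x00 + 4 + imm 40 = 0xc774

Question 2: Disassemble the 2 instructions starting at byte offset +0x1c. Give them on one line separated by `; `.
+0x1c: 00 00 4c 84 ⇒ word 0x844c0000 (little)
  op=0x844c0000>>24=0x84 ⇒ add (RR)
  rd: (w>>21)&0x7=0x2 → R2
  rs: (w>>18)&0x7=0x3 → R3
+0x20: 63 34 5b 86 ⇒ word 0x865b3463 (little)
  op=0x865b3463>>24=0x86 ⇒ ldi (RI)
  rd: (w>>21)&0x7=0x2 → R2
  imm: (w>>0)&0x1fffff=0x1b3463 → #1782883

add R2, R3; ldi R2, #1782883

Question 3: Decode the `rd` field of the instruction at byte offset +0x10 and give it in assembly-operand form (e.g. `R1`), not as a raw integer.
R5

@+10  little-endian(00 00 b8 1e) = 0x1eb80000
  op=0x1eb80000>>24=0x1e ⇒ eor (RR)
  rd: (w>>21)&0x7=0x5 → R5
  rs: (w>>18)&0x7=0x6 → R6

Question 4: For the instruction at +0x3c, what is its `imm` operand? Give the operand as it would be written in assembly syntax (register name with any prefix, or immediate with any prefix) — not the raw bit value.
#158624

@+3c  little-endian(a0 6b 02 86) = 0x86026ba0
  opcode bits[31:24]=0x86: ldi/RI
  [23:21] rd=0 = R0
  [20:0] imm=158624 = #158624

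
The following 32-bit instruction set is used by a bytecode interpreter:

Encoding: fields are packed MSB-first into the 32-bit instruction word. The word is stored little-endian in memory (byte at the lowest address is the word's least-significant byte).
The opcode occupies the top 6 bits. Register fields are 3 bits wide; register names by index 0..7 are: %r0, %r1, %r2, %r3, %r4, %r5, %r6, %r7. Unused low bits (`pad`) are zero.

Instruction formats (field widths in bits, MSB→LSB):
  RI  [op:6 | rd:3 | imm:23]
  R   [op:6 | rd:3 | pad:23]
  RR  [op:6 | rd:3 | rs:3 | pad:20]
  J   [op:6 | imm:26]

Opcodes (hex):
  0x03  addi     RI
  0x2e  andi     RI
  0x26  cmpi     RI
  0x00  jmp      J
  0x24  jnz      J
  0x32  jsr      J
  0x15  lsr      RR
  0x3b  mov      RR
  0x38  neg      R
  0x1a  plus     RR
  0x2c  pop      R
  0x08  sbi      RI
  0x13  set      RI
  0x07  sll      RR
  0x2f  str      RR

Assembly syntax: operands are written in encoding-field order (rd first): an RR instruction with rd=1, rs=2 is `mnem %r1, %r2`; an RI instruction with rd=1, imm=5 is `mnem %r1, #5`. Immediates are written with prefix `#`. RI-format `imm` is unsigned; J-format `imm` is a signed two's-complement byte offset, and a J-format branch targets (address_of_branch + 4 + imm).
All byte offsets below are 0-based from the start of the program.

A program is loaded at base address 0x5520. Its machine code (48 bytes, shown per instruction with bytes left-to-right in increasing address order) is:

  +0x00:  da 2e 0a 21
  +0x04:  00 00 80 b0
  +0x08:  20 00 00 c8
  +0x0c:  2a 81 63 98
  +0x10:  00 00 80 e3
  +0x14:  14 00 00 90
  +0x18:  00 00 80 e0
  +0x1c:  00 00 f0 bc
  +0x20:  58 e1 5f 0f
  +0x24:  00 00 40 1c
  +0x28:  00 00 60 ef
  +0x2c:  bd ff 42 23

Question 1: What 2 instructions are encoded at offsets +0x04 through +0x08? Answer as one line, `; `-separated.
off 0x04: read 00 00 80 b0 as little → 0xb0800000
  op=0xb0800000>>26=0x2c ⇒ pop (R)
  [25:23] rd=1 = %r1
off 0x08: read 20 00 00 c8 as little → 0xc8000020
  op=0xc8000020>>26=0x32 ⇒ jsr (J)
  [25:0] imm=32 = #32

pop %r1; jsr #32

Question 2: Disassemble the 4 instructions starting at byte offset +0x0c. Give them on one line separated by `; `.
off 0x0c: read 2a 81 63 98 as little → 0x9863812a
  top 6b → 0x26 → cmpi [RI]
  rd@[25:23]=0x0 ⇒ %r0
  imm@[22:0]=0x63812a ⇒ #6521130
off 0x10: read 00 00 80 e3 as little → 0xe3800000
  top 6b → 0x38 → neg [R]
  rd@[25:23]=0x7 ⇒ %r7
off 0x14: read 14 00 00 90 as little → 0x90000014
  top 6b → 0x24 → jnz [J]
  imm@[25:0]=0x14 ⇒ #20
off 0x18: read 00 00 80 e0 as little → 0xe0800000
  top 6b → 0x38 → neg [R]
  rd@[25:23]=0x1 ⇒ %r1

cmpi %r0, #6521130; neg %r7; jnz #20; neg %r1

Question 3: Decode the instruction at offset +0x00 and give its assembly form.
sbi %r2, #667354

@+00  little-endian(da 2e 0a 21) = 0x210a2eda
  top 6b → 0x8 → sbi [RI]
  rd: (w>>23)&0x7=0x2 → %r2
  imm: (w>>0)&0x7fffff=0xa2eda → #667354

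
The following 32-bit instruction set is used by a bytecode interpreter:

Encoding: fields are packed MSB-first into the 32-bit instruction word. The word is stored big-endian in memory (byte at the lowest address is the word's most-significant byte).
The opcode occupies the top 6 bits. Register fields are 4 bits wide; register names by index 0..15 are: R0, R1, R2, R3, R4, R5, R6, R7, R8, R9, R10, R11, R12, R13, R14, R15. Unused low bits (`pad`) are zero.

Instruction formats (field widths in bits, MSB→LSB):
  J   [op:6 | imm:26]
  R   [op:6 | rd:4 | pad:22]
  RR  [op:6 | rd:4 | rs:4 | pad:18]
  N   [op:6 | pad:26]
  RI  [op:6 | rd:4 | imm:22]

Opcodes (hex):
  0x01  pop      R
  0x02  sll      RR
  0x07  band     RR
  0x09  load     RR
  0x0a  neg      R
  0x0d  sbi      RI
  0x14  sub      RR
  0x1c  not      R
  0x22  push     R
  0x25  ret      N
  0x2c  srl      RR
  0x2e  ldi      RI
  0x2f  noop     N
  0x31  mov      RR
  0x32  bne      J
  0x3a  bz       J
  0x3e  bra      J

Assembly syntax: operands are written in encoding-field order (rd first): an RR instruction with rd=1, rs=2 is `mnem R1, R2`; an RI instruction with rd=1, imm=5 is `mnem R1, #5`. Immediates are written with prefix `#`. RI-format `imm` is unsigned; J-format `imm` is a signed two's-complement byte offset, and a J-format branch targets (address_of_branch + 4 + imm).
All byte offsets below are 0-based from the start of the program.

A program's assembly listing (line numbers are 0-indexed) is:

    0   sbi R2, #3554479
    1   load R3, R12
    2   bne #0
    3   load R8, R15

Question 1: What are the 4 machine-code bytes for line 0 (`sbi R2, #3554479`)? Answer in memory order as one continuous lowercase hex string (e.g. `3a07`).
0. sbi fields op=0xd:6|rd=2:4|imm=3554479:22 → word 34b63cafh → 34 b6 3c af

34b63caf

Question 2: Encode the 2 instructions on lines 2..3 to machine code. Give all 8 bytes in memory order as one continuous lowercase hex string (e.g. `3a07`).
L2: bne op=0x32:6|imm=0:26 ⇒ 0xc8000000 ⇒ big c8 00 00 00
L3: load op=0x9:6|rd=8:4|rs=15:4|pad=0:18 ⇒ 0x263c0000 ⇒ big 26 3c 00 00

c8000000263c0000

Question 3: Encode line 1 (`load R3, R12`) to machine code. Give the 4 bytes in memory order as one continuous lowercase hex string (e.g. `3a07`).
24f00000

line 1 (load): pack op=0x9:6|rd=3:4|rs=12:4|pad=0:18 = 0x24f00000; big→ 24 f0 00 00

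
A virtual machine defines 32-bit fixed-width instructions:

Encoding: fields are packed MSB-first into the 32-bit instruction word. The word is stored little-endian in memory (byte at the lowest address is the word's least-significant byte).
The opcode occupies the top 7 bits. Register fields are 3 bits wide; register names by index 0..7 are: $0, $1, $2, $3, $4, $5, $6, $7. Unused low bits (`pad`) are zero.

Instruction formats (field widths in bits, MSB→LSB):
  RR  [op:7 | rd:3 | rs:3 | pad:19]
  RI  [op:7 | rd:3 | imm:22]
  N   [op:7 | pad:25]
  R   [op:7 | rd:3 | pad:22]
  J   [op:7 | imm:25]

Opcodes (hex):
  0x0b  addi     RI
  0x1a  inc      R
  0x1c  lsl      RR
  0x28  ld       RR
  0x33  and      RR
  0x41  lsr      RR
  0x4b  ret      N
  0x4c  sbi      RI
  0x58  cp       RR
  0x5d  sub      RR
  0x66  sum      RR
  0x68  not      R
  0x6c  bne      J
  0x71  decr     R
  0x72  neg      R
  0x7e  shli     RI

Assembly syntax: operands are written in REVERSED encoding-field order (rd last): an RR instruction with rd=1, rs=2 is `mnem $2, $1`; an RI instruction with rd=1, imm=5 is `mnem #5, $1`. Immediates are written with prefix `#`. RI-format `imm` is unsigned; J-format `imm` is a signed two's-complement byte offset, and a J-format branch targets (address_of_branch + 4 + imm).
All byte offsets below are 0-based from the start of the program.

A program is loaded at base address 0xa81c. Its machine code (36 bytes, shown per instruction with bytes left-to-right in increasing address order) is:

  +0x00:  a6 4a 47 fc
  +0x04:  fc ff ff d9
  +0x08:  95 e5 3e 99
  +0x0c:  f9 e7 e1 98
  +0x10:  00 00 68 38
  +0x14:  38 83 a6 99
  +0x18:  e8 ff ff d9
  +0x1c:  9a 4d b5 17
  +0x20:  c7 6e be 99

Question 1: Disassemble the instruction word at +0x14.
off 0x14: read 38 83 a6 99 as little → 0x99a68338
  opcode bits[31:25]=0x4c: sbi/RI
  rd: (w>>22)&0x7=0x6 → $6
  imm: (w>>0)&0x3fffff=0x268338 → #2523960

sbi #2523960, $6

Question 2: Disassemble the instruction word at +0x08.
sbi #4122005, $4

@+08  little-endian(95 e5 3e 99) = 0x993ee595
  opcode bits[31:25]=0x4c: sbi/RI
  rd: (w>>22)&0x7=0x4 → $4
  imm: (w>>0)&0x3fffff=0x3ee595 → #4122005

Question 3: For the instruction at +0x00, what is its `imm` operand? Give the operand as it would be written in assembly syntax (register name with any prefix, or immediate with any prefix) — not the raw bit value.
#477862

@+00  little-endian(a6 4a 47 fc) = 0xfc474aa6
  opcode bits[31:25]=0x7e: shli/RI
  [24:22] rd=1 = $1
  [21:0] imm=477862 = #477862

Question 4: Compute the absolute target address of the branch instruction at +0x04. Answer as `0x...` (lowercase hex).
@+04  little-endian(fc ff ff d9) = 0xd9fffffc
  opcode bits[31:25]=0x6c: bne/J
  imm: (w>>0)&0x1ffffff=0x1fffffc (s25→-4) → #-4
  target = base 0xa81c + off 0x04 + 4 + imm -4 = 0xa820

0xa820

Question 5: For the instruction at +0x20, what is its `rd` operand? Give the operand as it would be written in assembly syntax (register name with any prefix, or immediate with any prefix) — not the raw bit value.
@+20  little-endian(c7 6e be 99) = 0x99be6ec7
  top 7b → 0x4c → sbi [RI]
  rd: (w>>22)&0x7=0x6 → $6
  imm: (w>>0)&0x3fffff=0x3e6ec7 → #4091591

$6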